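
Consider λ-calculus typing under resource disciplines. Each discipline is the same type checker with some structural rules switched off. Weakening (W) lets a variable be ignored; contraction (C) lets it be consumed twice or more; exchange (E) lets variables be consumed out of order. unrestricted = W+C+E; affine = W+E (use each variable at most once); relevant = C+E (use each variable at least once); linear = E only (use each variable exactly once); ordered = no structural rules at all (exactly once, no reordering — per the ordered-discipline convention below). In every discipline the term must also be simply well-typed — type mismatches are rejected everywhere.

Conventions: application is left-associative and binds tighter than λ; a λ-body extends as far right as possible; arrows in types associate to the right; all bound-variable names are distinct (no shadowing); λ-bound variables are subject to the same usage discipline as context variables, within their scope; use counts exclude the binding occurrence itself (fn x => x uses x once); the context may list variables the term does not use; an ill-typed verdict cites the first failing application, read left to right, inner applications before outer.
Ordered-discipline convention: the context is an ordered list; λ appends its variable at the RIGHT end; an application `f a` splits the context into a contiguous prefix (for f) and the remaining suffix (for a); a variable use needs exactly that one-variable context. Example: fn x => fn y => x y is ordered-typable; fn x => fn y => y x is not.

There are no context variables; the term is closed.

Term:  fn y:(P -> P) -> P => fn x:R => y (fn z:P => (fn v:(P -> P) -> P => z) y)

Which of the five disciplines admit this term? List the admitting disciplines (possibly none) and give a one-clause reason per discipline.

accepted by: unrestricted
counts: y (bound): 2, x (bound): 0, z (bound): 1, v (bound): 0
use order (left to right): y, z, y
typing: well-typed at ((P -> P) -> P) -> R -> P
ordered ✗ (uses contraction: y ×2; needs weakening: x, v unused)
linear ✗ (uses contraction: y ×2; needs weakening: x, v unused)
affine ✗ (uses contraction: y ×2)
relevant ✗ (needs weakening: x, v unused)
unrestricted ✓ (well-typed at ((P -> P) -> P) -> R -> P; no restrictions here)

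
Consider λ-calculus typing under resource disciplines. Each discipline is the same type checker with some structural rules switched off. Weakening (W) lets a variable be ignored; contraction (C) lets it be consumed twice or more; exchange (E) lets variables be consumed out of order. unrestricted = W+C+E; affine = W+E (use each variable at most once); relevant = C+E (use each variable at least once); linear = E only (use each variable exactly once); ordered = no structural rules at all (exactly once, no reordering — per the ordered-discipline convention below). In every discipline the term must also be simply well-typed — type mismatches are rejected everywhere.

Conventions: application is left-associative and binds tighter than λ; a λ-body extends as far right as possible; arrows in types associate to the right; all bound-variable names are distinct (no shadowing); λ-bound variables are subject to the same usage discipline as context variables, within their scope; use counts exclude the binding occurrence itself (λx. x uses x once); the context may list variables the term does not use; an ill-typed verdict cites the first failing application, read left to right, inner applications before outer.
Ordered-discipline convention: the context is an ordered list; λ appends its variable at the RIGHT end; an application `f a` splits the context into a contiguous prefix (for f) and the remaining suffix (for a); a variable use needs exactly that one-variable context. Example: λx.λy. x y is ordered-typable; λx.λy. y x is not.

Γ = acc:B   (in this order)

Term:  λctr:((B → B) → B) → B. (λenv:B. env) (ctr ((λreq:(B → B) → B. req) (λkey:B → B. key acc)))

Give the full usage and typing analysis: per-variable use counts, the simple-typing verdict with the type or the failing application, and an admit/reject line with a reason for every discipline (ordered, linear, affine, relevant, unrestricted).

counts: acc: 1×, ctr (λ-bound): 1×, env (λ-bound): 1×, req (λ-bound): 1×, key (λ-bound): 1×
left-to-right use order: env, ctr, req, key, acc
typing: the term checks, with type (((B → B) → B) → B) → B
ordered: ✗ — no contiguous prefix/suffix split fits env, ctr, req, key, acc
linear: ✓ — each of acc, ctr, env, req, key used exactly once
affine: ✓ — at most one use each (acc, ctr, env, req, key)
relevant: ✓ — every one of acc, ctr, env, req, key appears
unrestricted: ✓ — typability at (((B → B) → B) → B) → B is all that's needed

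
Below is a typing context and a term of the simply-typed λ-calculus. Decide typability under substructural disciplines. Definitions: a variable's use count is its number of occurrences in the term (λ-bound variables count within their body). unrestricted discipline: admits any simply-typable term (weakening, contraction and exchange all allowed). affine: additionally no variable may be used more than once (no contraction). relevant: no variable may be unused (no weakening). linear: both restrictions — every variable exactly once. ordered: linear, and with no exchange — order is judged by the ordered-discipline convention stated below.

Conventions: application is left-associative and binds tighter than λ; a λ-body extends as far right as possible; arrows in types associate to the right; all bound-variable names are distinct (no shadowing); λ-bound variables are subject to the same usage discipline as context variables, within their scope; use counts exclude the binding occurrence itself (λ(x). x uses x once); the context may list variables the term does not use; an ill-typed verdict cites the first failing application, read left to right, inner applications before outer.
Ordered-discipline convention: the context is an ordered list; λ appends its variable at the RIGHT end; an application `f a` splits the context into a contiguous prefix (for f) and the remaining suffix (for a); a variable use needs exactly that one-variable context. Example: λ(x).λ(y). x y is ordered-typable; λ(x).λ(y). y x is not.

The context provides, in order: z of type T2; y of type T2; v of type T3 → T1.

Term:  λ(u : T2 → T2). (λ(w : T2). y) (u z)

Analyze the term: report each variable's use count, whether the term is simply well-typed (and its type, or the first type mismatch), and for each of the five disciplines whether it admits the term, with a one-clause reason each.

variable uses: z: 1; y: 1; v: 0; u (λ-bound): 1; w (λ-bound): 0
uses in reading order: y, u, z
typing: well-typed — term : (T2 → T2) → T2
ordered ✗ (needs weakening: v, w unused)
linear ✗ (needs weakening: v, w unused)
affine ✓ (no duplicate uses among z, y, v, u, w)
relevant ✗ (needs weakening: v, w unused)
unrestricted ✓ (type-checks ((T2 → T2) → T2) and nothing is barred)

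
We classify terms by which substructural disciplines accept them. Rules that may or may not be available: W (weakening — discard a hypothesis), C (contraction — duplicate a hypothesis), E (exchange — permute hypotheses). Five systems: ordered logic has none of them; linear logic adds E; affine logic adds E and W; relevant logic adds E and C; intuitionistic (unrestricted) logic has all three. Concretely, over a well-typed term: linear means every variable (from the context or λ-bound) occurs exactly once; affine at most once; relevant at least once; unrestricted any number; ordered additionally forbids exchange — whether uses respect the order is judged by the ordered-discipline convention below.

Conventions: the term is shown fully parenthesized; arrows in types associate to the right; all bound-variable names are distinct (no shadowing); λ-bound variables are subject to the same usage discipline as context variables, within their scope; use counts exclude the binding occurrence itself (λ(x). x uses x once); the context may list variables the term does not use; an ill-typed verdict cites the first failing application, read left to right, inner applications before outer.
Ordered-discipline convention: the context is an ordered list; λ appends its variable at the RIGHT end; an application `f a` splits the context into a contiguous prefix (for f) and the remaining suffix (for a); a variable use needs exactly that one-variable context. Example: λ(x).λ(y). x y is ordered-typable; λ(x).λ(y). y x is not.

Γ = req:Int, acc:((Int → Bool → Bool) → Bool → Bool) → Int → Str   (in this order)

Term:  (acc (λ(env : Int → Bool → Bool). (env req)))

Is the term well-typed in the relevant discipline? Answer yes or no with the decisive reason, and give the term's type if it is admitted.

yes — req, acc, env: all used, weakening unneeded; term : Int → Str
counts: req: 1×; acc: 1×; env (λ-bound): 1×
uses in reading order: acc, env, req
typing: the term checks, with type Int → Str
all disciplines: ordered ✗, linear ✓, affine ✓, relevant ✓, unrestricted ✓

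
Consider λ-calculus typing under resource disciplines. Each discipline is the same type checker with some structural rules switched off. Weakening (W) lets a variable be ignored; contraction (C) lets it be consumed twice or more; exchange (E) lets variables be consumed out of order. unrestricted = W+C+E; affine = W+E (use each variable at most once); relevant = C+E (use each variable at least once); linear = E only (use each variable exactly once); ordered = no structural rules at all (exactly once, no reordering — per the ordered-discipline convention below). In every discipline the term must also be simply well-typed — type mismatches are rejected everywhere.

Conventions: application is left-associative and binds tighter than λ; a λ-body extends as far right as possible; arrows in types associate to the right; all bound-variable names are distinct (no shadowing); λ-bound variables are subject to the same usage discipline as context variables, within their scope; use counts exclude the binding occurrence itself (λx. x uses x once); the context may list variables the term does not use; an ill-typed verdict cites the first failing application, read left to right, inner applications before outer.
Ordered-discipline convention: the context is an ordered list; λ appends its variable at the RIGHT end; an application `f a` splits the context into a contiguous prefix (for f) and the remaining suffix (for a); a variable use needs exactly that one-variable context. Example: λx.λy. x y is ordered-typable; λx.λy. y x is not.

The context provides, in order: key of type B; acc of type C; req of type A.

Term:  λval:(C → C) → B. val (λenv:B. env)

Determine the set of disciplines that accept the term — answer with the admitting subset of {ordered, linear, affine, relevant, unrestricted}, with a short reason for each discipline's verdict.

admitted by: none
counts: key: 0, acc: 0, req: 0, val (bound): 1, env (bound): 1
use order (left to right): val, env
typing: ill-typed: an application expects C → C but receives B → B
ordered: ✗ — fails simple typing
linear: ✗ — a type mismatch blocks all five
affine: ✗ — the type mismatch rejects it
relevant: ✗ — not simply typable
unrestricted: ✗ — fails simple typing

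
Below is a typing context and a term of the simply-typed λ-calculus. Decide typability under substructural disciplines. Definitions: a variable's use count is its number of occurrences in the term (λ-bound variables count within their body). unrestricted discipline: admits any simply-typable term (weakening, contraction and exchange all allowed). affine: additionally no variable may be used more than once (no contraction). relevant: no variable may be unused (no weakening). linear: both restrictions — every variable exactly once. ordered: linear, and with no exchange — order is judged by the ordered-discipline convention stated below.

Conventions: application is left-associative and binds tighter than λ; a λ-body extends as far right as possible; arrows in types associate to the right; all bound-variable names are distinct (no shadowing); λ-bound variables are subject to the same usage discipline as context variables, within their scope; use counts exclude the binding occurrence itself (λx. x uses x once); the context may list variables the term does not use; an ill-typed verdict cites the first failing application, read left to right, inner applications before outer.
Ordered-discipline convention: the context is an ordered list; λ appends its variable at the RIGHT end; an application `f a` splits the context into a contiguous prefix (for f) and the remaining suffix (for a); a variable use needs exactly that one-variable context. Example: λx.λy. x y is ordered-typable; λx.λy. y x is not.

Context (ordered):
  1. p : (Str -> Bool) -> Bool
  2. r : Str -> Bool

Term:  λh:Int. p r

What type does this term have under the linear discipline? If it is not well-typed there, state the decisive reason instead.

not well-typed under linear — needs weakening: h unused
use counts: p=1, r=1, h [bound]=0
uses in reading order: p, r
typing: the term checks, with type Int -> Bool
summary: ordered ✗ · linear ✗ · affine ✓ · relevant ✗ · unrestricted ✓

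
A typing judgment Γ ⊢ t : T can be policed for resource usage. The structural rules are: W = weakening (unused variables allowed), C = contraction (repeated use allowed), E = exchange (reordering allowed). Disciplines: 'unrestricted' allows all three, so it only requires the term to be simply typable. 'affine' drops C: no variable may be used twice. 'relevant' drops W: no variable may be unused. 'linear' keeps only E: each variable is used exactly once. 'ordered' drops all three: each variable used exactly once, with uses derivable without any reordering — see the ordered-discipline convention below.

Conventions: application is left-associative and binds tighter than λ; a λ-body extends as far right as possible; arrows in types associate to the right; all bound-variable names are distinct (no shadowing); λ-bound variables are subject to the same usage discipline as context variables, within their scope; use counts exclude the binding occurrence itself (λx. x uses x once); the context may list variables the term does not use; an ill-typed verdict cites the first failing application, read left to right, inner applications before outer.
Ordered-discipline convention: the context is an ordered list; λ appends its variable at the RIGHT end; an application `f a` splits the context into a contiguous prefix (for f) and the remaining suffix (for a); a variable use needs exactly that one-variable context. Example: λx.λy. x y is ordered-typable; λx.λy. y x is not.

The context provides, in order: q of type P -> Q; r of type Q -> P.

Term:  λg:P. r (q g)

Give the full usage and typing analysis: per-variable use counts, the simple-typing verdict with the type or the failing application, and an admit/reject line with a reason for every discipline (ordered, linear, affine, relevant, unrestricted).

usage: q ×1; r ×1; g (bound) ×1
left-to-right use order: r, q, g
typing: ✓ — P -> P
ordered ✗ (use order r, q, g needs exchange)
linear ✓ (q, r, g: one use apiece)
affine ✓ (at most one use each (q, r, g))
relevant ✓ (none of q, r, g goes unused)
unrestricted ✓ (typability at P -> P is all that's needed)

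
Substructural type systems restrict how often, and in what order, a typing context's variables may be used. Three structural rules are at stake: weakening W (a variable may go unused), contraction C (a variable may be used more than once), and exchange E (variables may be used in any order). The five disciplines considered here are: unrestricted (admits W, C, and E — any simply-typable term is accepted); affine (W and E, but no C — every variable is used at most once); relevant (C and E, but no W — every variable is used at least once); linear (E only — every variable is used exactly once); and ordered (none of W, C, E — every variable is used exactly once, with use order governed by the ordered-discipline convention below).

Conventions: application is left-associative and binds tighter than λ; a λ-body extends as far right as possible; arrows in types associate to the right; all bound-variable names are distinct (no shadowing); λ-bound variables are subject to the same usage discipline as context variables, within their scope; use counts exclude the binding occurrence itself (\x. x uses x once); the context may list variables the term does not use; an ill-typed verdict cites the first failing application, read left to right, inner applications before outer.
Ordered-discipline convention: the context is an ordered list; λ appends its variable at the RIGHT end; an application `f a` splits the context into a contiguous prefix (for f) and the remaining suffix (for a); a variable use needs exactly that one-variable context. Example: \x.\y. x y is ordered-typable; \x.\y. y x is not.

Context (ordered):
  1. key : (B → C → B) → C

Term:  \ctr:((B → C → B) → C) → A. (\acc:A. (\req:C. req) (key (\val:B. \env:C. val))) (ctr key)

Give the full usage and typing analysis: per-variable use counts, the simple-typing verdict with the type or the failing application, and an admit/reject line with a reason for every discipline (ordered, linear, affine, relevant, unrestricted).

variable uses: key: 2, ctr (λ-bound): 1, acc (λ-bound): 0, req (λ-bound): 1, val (λ-bound): 1, env (λ-bound): 0
uses in reading order: req, key, val, ctr, key
typing: ✓ — (((B → C → B) → C) → A) → C
ordered ✗ (repeated use of key ×2; acc, env left unused)
linear ✗ (repeated use of key ×2; acc, env left unused)
affine ✗ (repeated use of key ×2)
relevant ✗ (acc, env left unused)
unrestricted ✓ (typability at (((B → C → B) → C) → A) → C is all that's needed)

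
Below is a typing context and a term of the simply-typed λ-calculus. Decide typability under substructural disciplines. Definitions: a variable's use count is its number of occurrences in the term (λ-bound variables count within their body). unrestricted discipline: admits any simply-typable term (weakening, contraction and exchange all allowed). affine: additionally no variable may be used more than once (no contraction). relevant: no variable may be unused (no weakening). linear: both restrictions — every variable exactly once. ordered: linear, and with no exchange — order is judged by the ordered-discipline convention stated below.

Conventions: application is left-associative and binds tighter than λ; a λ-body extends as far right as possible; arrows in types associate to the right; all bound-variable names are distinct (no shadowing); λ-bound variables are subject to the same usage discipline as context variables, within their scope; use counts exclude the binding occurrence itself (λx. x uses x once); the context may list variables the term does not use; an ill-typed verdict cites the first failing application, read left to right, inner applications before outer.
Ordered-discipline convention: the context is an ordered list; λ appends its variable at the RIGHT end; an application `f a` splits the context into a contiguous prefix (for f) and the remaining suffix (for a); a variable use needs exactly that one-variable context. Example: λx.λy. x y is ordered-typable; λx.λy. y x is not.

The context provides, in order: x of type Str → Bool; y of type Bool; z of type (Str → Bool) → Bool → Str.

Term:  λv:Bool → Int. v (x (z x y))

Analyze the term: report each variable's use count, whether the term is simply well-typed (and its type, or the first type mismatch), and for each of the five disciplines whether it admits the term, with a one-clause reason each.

variable uses: x: 2, y: 1, z: 1, v (bound): 1
left-to-right use order: v, x, z, x, y
typing: well-typed at (Bool → Int) → Int
ordered: ✗ — needs contraction — x ×2
linear: ✗ — needs contraction — x ×2
affine: ✗ — needs contraction — x ×2
relevant: ✓ — at least one use each (x, y, z, v)
unrestricted: ✓ — typability at (Bool → Int) → Int is all that's needed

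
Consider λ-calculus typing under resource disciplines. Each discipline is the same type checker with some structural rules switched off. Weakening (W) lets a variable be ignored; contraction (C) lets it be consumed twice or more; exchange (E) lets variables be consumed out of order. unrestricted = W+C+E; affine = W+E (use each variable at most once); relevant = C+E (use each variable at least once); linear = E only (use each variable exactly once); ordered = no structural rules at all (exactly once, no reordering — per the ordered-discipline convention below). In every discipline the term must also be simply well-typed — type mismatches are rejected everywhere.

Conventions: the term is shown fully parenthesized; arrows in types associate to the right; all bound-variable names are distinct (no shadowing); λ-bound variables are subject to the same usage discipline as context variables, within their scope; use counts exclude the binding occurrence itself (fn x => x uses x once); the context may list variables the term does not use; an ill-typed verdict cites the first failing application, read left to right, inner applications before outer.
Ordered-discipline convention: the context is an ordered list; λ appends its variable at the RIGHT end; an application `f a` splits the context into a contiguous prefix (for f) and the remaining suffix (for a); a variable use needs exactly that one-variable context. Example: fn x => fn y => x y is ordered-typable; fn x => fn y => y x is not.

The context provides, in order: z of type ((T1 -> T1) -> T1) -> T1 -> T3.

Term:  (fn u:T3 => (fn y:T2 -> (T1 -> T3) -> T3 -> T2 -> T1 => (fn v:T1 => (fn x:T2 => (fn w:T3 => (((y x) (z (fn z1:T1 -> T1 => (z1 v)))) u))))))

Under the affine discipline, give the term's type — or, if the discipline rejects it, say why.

term : T3 -> (T2 -> (T1 -> T3) -> T3 -> T2 -> T1) -> T1 -> T2 -> T3 -> T2 -> T1
variable uses: z: 1, u [bound]: 1, y [bound]: 1, v [bound]: 1, x [bound]: 1, w [bound]: 0, z1 [bound]: 1
use order (left to right): y, x, z, z1, v, u
typing: well-typed at T3 -> (T2 -> (T1 -> T3) -> T3 -> T2 -> T1) -> T1 -> T2 -> T3 -> T2 -> T1
all disciplines: ordered ✗ | linear ✗ | affine ✓ | relevant ✗ | unrestricted ✓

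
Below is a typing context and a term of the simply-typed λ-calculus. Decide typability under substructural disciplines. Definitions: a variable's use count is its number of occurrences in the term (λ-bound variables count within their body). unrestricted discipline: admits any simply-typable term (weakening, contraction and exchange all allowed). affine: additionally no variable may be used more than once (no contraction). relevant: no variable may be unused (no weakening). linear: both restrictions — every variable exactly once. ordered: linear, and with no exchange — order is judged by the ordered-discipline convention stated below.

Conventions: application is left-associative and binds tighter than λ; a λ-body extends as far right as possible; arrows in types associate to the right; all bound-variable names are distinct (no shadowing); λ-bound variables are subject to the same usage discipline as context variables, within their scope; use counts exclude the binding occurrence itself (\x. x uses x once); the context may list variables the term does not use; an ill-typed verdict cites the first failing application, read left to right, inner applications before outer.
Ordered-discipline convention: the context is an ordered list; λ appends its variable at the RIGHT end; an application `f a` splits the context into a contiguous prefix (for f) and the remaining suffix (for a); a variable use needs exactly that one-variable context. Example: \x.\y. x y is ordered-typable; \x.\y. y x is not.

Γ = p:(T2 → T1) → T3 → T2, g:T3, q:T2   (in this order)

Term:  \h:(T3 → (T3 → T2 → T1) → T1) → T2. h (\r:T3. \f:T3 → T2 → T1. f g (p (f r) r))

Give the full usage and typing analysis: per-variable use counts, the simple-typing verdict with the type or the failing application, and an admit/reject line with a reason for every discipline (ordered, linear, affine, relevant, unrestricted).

counts: p=1; g=1; q=0; h (bound)=1; r (bound)=2; f (bound)=2
use order (left to right): h, f, g, p, f, r, r
typing: well-typed at ((T3 → (T3 → T2 → T1) → T1) → T2) → T2
ordered: ✗, uses contraction: r ×2, f ×2; q left unused
linear: ✗, uses contraction: r ×2, f ×2; q left unused
affine: ✗, uses contraction: r ×2, f ×2
relevant: ✗, q left unused
unrestricted: ✓, simply typable at ((T3 → (T3 → T2 → T1) → T1) → T2) → T2; W, C, E all held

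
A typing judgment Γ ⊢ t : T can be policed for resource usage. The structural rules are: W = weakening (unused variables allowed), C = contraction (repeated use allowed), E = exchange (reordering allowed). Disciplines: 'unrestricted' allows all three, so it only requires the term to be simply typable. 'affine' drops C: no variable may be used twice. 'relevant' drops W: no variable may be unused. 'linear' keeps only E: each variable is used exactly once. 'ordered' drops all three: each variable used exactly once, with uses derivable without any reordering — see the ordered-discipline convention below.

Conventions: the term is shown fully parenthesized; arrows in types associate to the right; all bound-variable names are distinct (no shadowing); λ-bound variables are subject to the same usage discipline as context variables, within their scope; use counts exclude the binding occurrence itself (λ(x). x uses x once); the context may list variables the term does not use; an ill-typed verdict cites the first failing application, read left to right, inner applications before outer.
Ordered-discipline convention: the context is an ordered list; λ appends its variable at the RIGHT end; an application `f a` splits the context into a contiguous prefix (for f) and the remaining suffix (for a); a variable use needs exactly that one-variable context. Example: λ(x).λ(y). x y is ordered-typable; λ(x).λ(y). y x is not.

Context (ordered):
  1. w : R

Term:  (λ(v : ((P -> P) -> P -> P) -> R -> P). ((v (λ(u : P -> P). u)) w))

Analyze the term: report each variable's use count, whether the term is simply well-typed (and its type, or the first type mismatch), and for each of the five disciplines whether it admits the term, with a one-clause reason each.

variable uses: w: 1; v [bound]: 1; u [bound]: 1
uses in reading order: v, u, w
typing: well-typed at (((P -> P) -> P -> P) -> R -> P) -> P
ordered: ✗ — no ordered split (uses run v, u, w)
linear: ✓ — each of w, v, u used exactly once
affine: ✓ — w, v, u: no repeats, contraction unneeded
relevant: ✓ — w, v, u: all used, weakening unneeded
unrestricted: ✓ — simply typable at (((P -> P) -> P -> P) -> R -> P) -> P; W, C, E all held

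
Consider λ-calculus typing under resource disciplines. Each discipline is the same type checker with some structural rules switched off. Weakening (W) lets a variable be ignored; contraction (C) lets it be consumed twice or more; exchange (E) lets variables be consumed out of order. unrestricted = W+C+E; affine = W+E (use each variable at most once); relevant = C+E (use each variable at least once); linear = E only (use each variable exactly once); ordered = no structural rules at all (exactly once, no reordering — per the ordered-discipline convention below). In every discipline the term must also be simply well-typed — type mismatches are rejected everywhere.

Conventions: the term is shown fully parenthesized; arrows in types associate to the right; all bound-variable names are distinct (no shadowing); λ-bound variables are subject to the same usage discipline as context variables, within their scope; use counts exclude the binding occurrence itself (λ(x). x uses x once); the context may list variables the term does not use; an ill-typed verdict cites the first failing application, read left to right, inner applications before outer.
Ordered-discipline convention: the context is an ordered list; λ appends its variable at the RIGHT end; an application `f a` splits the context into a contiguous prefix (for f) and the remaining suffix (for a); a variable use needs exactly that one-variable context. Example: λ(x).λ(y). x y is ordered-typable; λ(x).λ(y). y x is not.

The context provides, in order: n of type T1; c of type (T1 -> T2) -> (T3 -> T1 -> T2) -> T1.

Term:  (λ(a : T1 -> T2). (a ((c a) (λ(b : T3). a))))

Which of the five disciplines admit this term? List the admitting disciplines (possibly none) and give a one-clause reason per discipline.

admitting disciplines: unrestricted
counts: n: 0; c: 1; a (bound): 3; b (bound): 0
order of uses: a, c, a, a
typing: well-typed at (T1 -> T2) -> T2
ordered: ✗, uses contraction: a ×3; n, b never used (weakening)
linear: ✗, uses contraction: a ×3; n, b never used (weakening)
affine: ✗, uses contraction: a ×3
relevant: ✗, n, b never used (weakening)
unrestricted: ✓, type-checks ((T1 -> T2) -> T2) and nothing is barred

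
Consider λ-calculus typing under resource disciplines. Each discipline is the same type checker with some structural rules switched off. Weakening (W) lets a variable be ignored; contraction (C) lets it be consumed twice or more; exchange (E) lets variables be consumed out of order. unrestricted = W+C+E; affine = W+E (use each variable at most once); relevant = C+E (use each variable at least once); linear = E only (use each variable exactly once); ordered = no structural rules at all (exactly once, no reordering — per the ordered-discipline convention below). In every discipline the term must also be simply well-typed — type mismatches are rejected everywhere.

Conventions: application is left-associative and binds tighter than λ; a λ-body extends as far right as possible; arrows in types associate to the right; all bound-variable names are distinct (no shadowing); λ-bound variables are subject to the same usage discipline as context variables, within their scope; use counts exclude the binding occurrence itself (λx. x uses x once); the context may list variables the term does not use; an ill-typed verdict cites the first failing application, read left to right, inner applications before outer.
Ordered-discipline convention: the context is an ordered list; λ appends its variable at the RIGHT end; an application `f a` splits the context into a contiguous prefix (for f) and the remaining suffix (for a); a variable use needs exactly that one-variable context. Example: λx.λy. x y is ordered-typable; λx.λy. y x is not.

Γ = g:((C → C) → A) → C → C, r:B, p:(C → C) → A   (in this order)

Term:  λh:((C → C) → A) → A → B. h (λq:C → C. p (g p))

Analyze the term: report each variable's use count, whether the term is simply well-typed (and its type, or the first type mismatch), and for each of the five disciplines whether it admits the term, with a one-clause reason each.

usage: g ×1; r ×0; p ×2; h (λ-bound) ×1; q (λ-bound) ×0
order of uses: h, p, g, p
typing: well-typed — term : (((C → C) → A) → A → B) → A → B
ordered ✗ (p ×2 used more than once (contraction); unused: r, q — weakening required)
linear ✗ (p ×2 used more than once (contraction); unused: r, q — weakening required)
affine ✗ (p ×2 used more than once (contraction))
relevant ✗ (unused: r, q — weakening required)
unrestricted ✓ (well-typed at (((C → C) → A) → A → B) → A → B; no restrictions here)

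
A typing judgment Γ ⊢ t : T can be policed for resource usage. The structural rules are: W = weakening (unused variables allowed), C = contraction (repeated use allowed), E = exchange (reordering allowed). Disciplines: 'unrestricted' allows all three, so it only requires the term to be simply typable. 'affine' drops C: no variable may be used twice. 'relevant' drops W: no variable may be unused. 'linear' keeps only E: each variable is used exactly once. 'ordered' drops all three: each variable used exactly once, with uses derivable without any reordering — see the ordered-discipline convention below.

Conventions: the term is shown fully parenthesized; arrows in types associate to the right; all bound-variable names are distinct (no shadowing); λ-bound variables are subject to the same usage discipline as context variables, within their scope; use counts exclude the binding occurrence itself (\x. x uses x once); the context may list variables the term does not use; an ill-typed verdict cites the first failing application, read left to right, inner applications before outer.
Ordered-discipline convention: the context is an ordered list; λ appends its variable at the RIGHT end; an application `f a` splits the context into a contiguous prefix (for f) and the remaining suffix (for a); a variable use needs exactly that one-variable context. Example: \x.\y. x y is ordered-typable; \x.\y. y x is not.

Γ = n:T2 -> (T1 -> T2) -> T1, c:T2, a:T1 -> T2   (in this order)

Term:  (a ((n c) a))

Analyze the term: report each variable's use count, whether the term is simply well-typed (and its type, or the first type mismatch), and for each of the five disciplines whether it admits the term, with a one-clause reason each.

variable uses: n=1; c=1; a=2
order of uses: a, n, c, a
typing: well-typed at T2
ordered: ✗ — needs contraction — a ×2
linear: ✗ — needs contraction — a ×2
affine: ✗ — needs contraction — a ×2
relevant: ✓ — none of n, c, a goes unused
unrestricted: ✓ — simply typable at T2; W, C, E all held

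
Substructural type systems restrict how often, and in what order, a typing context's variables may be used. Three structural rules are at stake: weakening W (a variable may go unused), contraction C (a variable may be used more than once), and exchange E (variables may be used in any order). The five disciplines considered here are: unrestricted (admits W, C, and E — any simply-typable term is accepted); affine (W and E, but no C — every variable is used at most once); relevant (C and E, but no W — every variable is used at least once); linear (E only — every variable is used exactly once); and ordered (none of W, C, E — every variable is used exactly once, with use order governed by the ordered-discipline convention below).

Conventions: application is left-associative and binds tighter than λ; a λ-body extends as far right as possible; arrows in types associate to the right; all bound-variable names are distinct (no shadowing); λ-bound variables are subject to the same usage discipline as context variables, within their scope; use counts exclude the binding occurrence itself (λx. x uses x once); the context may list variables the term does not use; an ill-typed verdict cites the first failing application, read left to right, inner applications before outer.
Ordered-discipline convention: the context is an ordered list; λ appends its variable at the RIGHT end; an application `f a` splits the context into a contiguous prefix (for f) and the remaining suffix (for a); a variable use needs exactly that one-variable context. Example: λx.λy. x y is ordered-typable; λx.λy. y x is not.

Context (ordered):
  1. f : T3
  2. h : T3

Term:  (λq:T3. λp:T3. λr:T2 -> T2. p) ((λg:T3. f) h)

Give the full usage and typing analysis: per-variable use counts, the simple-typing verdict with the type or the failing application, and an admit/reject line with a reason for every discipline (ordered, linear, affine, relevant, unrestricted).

use counts: f ×1; h ×1; q (λ-bound) ×0; p (λ-bound) ×1; r (λ-bound) ×0; g (λ-bound) ×0
use order (left to right): p, f, h
typing: the term checks, with type T3 -> (T2 -> T2) -> T3
ordered: ✗ — q, r, g left unused
linear: ✗ — q, r, g left unused
affine: ✓ — f, h, q, p, r, g: no repeats, contraction unneeded
relevant: ✗ — q, r, g left unused
unrestricted: ✓ — well-typed at T3 -> (T2 -> T2) -> T3; no restrictions here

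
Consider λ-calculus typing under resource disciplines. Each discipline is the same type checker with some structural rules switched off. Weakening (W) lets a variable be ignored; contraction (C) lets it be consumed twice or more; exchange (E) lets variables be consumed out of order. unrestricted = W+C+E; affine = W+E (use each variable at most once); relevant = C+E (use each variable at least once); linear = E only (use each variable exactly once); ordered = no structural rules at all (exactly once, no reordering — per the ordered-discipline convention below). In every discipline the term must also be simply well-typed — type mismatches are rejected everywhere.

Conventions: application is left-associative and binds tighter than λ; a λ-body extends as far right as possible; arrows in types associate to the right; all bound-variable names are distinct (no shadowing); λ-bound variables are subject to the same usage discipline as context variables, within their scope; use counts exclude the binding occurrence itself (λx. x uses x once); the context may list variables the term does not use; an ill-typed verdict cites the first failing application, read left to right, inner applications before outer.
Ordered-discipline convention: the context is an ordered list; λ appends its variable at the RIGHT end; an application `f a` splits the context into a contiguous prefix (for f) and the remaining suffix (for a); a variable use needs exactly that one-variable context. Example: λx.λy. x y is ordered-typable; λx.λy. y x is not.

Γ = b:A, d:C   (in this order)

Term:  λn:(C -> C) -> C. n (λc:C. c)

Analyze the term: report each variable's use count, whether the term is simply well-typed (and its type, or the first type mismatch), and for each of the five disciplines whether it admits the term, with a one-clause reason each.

variable uses: b: 0; d: 0; n [bound]: 1; c [bound]: 1
left-to-right use order: n, c
typing: the term checks, with type ((C -> C) -> C) -> C
ordered: ✗, b, d left unused
linear: ✗, b, d left unused
affine: ✓, at most one use each (b, d, n, c)
relevant: ✗, b, d left unused
unrestricted: ✓, typability at ((C -> C) -> C) -> C is all that's needed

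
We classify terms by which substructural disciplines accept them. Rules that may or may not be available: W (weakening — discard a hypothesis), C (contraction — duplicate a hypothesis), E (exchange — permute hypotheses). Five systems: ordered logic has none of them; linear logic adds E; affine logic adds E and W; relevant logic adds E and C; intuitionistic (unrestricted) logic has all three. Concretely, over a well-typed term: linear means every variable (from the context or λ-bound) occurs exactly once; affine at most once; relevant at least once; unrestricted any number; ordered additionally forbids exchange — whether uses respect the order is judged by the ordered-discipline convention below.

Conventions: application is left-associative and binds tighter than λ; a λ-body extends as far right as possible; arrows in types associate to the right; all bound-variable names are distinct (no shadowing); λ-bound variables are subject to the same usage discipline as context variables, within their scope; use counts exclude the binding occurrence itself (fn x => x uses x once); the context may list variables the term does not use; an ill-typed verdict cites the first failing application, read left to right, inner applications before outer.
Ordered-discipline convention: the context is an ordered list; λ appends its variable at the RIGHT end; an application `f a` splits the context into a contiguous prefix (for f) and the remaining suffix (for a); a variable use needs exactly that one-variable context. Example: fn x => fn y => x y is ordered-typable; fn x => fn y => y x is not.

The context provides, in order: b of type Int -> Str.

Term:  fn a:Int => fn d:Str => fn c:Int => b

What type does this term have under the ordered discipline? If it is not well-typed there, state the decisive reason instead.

not well-typed under ordered — a, d, c never used (weakening)
variable uses: b: 1×, a [bound]: 0×, d [bound]: 0×, c [bound]: 0×
left-to-right use order: b
typing: the term checks, with type Int -> Str -> Int -> Int -> Str
summary: ordered ✗, linear ✗, affine ✓, relevant ✗, unrestricted ✓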